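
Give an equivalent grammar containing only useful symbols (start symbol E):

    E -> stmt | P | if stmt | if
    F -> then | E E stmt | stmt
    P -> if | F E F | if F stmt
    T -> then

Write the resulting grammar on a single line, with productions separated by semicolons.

Generating nonterminals: {E, F, P, T}.
Reachable from E after that: {E, F, P}.
Removed useless symbols: {T} and every production mentioning them.

E -> stmt | P | if stmt | if; F -> then | E E stmt | stmt; P -> if | F E F | if F stmt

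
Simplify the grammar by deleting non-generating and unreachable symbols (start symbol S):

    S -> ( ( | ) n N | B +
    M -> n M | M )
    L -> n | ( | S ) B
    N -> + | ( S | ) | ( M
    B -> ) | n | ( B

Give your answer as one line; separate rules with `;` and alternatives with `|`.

S -> ( ( | ) n N | B +; N -> + | ( S | ); B -> ) | n | ( B

Generating nonterminals: {B, L, N, S}.
Reachable from S after that: {B, N, S}.
Removed useless symbols: {L, M} and every production mentioning them.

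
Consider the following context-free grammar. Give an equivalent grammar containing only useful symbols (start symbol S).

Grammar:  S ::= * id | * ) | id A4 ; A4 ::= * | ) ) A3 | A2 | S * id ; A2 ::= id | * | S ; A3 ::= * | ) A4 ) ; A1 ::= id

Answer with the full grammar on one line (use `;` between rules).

S ::= * id | * ) | id A4; A4 ::= * | ) ) A3 | A2 | S * id; A2 ::= id | * | S; A3 ::= * | ) A4 )

Generating nonterminals: {A1, A2, A3, A4, S}.
Reachable from S after that: {A2, A3, A4, S}.
Removed useless symbols: {A1} and every production mentioning them.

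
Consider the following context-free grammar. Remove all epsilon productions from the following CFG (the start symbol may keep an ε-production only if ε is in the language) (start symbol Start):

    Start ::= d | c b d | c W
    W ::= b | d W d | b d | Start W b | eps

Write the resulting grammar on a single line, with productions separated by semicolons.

Start ::= d | c b d | c W | c; W ::= b | d W d | d d | b d | Start W b | Start b

The nullable symbols are {W}.
ε ∉ L(G), so no ε-production is kept.
For each production, add variants omitting each subset of nullable occurrences: Start → c W gives c W | c. W → d W d gives d W d | d d. W → Start W b gives Start W b | Start b.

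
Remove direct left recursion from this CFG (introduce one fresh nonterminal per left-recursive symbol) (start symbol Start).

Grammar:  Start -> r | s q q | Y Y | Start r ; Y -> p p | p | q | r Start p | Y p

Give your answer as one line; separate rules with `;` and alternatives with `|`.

Start -> r Start1 | s q q Start1 | Y Y Start1; Y -> p p Y1 | p Y1 | q Y1 | r Start p Y1; Start1 -> r Start1 | epsilon; Y1 -> p Y1 | epsilon

Start, Y are directly left-recursive.
For Start: α = {r}, β = {r, s q q, Y Y}. Rewrite as Start → β Start1 and Start1 → α Start1 | ε.
For Y: α = {p}, β = {p p, p, q, r Start p}. Rewrite as Y → β Y1 and Y1 → α Y1 | ε.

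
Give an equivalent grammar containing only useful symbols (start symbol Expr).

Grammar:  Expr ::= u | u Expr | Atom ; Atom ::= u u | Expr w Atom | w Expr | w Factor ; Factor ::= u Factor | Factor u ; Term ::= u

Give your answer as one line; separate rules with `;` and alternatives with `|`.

Generating nonterminals: {Atom, Expr, Term}.
Reachable from Expr after that: {Atom, Expr}.
Removed useless symbols: {Factor, Term} and every production mentioning them.

Expr ::= u | u Expr | Atom; Atom ::= u u | Expr w Atom | w Expr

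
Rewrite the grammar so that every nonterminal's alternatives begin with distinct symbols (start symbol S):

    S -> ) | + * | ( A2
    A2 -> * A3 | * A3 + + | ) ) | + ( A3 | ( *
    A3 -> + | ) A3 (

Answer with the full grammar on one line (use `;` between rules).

A2 has alternatives sharing prefix '* A3': factor to A2 → * A3 A2' with A2' → ε | + +.

S -> ) | + * | ( A2; A2 -> ) ) | + ( A3 | ( * | * A3 A2'; A3 -> + | ) A3 (; A2' -> ε | + +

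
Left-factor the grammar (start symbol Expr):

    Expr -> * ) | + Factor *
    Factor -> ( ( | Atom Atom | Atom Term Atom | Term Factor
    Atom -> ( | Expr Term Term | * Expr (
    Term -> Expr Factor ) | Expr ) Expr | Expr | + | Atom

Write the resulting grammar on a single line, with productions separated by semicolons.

Factor has alternatives sharing prefix 'Atom': factor to Factor → Atom Factor1 with Factor1 → Atom | Term Atom.
Term has alternatives sharing prefix 'Expr': factor to Term → Expr Term1 with Term1 → Factor ) | ) Expr | ε.

Expr -> * ) | + Factor *; Factor -> ( ( | Term Factor | Atom Factor1; Atom -> ( | Expr Term Term | * Expr (; Term -> + | Atom | Expr Term1; Factor1 -> Atom | Term Atom; Term1 -> Factor ) | ) Expr | ε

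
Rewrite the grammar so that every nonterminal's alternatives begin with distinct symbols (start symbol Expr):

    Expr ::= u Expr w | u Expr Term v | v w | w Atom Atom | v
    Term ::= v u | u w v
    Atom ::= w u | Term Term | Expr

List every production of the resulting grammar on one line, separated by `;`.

Expr has alternatives sharing prefix 'u Expr': factor to Expr → u Expr Expr1 with Expr1 → w | Term v.
Expr has alternatives sharing prefix 'v': factor to Expr → v Expr2 with Expr2 → w | ε.

Expr ::= w Atom Atom | u Expr Expr1 | v Expr2; Term ::= v u | u w v; Atom ::= w u | Term Term | Expr; Expr1 ::= w | Term v; Expr2 ::= w | ε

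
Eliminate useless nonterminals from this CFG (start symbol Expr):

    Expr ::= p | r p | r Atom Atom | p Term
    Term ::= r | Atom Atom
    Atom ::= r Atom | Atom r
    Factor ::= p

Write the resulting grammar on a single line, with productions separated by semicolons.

Expr ::= p | r p | p Term; Term ::= r

Generating nonterminals: {Expr, Factor, Term}.
Reachable from Expr after that: {Expr, Term}.
Removed useless symbols: {Atom, Factor} and every production mentioning them.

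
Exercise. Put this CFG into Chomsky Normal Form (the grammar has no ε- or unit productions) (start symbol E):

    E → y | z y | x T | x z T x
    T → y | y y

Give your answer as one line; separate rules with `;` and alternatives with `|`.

Introduce a nonterminal for each terminal appearing in a rule of length ≥ 2: X1 → z, X2 → y, X3 → x.
Binarize each right-hand side of length ≥ 3 by chaining fresh nonterminals (Y1, Y2, …): affected rules were E → X3 X1 T X3.

E → y | X1 X2 | X3 T | X3 Y1; T → y | X2 X2; X1 → z; X2 → y; X3 → x; Y1 → X1 Y2; Y2 → T X3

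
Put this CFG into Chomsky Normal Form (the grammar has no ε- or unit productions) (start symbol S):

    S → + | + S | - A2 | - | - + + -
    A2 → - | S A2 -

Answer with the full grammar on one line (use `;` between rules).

S → + | X1 S | X2 A2 | - | X2 Y1; A2 → - | S Y3; X1 → +; X2 → -; Y1 → X1 Y2; Y2 → X1 X2; Y3 → A2 X2

Introduce a nonterminal for each terminal appearing in a rule of length ≥ 2: X1 → +, X2 → -.
Binarize each right-hand side of length ≥ 3 by chaining fresh nonterminals (Y1, Y2, …): affected rules were S → X2 X1 X1 X2; A2 → S A2 X2.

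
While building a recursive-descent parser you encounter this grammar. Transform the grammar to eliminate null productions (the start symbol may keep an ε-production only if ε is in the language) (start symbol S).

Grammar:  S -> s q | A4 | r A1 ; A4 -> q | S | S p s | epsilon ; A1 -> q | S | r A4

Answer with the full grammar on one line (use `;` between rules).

Nullable set = {A1, A4, S}.
ε ∈ L(G) since S is nullable, so keep S → ε.
For each production, add variants omitting each subset of nullable occurrences: S → r A1 gives r A1 | r. A4 → S p s gives S p s | p s. A1 → r A4 gives r A4 | r.

S -> s q | A4 | r A1 | r | ε; A4 -> q | S | S p s | p s; A1 -> q | S | r A4 | r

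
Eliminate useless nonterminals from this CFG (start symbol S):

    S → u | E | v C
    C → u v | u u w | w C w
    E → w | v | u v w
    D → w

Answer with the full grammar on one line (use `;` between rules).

Generating nonterminals: {C, D, E, S}.
Reachable from S after that: {C, E, S}.
Removed useless symbols: {D} and every production mentioning them.

S → u | E | v C; C → u v | u u w | w C w; E → w | v | u v w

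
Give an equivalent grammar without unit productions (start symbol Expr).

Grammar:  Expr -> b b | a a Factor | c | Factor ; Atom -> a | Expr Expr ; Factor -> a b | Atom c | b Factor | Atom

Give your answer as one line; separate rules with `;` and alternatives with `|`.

Expr -> a | Expr Expr | a b | Atom c | b Factor | b b | a a Factor | c; Atom -> a | Expr Expr; Factor -> a | Expr Expr | a b | Atom c | b Factor

Unit pairs: Expr ⇒* {Atom, Factor}; Factor ⇒* {Atom}.
For each unit pair (A, B), copy every non-unit production of B to A, then drop all unit productions.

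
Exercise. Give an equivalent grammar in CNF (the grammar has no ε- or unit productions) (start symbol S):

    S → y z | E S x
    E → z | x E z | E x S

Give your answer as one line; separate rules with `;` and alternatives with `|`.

Introduce a nonterminal for each terminal appearing in a rule of length ≥ 2: X1 → y, X2 → z, X3 → x.
Binarize each right-hand side of length ≥ 3 by chaining fresh nonterminals (Y1, Y2, …): affected rules were S → E S X3; E → X3 E X2; E → E X3 S.

S → X1 X2 | E Y1; E → z | X3 Y2 | E Y3; X1 → y; X2 → z; X3 → x; Y1 → S X3; Y2 → E X2; Y3 → X3 S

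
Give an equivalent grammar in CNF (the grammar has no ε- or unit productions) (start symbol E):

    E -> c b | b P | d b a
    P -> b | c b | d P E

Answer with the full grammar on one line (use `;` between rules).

Introduce a nonterminal for each terminal appearing in a rule of length ≥ 2: X1 → c, X2 → b, X3 → d, X4 → a.
Binarize each right-hand side of length ≥ 3 by chaining fresh nonterminals (Y1, Y2, …): affected rules were E → X3 X2 X4; P → X3 P E.

E -> X1 X2 | X2 P | X3 Y1; P -> b | X1 X2 | X3 Y2; X1 -> c; X2 -> b; X3 -> d; X4 -> a; Y1 -> X2 X4; Y2 -> P E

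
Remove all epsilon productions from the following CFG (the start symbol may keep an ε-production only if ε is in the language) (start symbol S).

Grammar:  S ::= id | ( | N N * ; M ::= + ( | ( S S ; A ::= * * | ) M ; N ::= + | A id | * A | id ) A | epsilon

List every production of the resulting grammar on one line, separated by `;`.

S ::= id | ( | N N * | N * | *; M ::= + ( | ( S S; A ::= * * | ) M; N ::= + | A id | * A | id ) A

Nullable nonterminals: {N}.
ε ∉ L(G), so no ε-production is kept.
For each production, add variants omitting each subset of nullable occurrences: S → N N * gives N N * | N * | *.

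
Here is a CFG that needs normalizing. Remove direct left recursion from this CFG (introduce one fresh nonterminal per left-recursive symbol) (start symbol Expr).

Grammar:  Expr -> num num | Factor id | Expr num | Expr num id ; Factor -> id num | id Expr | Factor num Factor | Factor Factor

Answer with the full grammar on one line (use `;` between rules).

Expr, Factor are directly left-recursive.
For Expr: α = {num, num id}, β = {num num, Factor id}. Rewrite as Expr → β Expr1 and Expr1 → α Expr1 | ε.
For Factor: α = {num Factor, Factor}, β = {id num, id Expr}. Rewrite as Factor → β Factor1 and Factor1 → α Factor1 | ε.

Expr -> num num Expr1 | Factor id Expr1; Factor -> id num Factor1 | id Expr Factor1; Expr1 -> num Expr1 | num id Expr1 | ε; Factor1 -> num Factor Factor1 | Factor Factor1 | ε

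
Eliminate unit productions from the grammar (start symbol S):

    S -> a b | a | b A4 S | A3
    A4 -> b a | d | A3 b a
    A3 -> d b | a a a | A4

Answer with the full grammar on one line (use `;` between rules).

S -> b a | d | A3 b a | a b | a | b A4 S | d b | a a a; A4 -> b a | d | A3 b a; A3 -> b a | d | A3 b a | d b | a a a

Unit pairs: A3 ⇒* {A4}; S ⇒* {A3, A4}.
Replace each nonterminal's rules with the union of the non-unit rules of every nonterminal it unit-derives.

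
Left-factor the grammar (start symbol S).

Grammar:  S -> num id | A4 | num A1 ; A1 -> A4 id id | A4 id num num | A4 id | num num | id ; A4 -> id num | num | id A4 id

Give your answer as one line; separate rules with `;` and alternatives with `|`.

S has alternatives sharing prefix 'num': factor to S → num S' with S' → id | A1.
A1 has alternatives sharing prefix 'A4 id': factor to A1 → A4 id A1' with A1' → id | num num | ε.
A4 has alternatives sharing prefix 'id': factor to A4 → id A4' with A4' → num | A4 id.

S -> A4 | num S'; A1 -> num num | id | A4 id A1'; A4 -> num | id A4'; S' -> id | A1; A1' -> id | num num | ε; A4' -> num | A4 id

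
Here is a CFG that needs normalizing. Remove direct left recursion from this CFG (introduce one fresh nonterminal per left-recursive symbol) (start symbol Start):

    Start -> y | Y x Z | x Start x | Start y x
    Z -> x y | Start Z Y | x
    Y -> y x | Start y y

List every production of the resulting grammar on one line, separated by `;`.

Start -> y Start1 | Y x Z Start1 | x Start x Start1; Z -> x y | Start Z Y | x; Y -> y x | Start y y; Start1 -> y x Start1 | ε

Left recursion appears on Start.
For Start: α = {y x}, β = {y, Y x Z, x Start x}. Rewrite as Start → β Start1 and Start1 → α Start1 | ε.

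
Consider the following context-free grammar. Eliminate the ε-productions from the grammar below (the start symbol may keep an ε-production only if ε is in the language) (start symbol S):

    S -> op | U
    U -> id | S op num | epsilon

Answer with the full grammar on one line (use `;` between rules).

The nullable symbols are {S, U}.
ε ∈ L(G) since S is nullable, so keep S → ε.
Expand every rule over subsets of its nullable positions: U → S op num gives S op num | op num.

S -> op | U | ε; U -> id | S op num | op num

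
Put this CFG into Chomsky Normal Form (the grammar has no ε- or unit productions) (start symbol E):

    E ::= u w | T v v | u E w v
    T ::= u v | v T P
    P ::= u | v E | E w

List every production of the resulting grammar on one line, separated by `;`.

Introduce a nonterminal for each terminal appearing in a rule of length ≥ 2: X1 → u, X2 → w, X3 → v.
Binarize each right-hand side of length ≥ 3 by chaining fresh nonterminals (Y1, Y2, …): affected rules were E → T X3 X3; E → X1 E X2 X3; T → X3 T P.

E ::= X1 X2 | T Y1 | X1 Y2; T ::= X1 X3 | X3 Y4; P ::= u | X3 E | E X2; X1 ::= u; X2 ::= w; X3 ::= v; Y1 ::= X3 X3; Y2 ::= E Y3; Y3 ::= X2 X3; Y4 ::= T P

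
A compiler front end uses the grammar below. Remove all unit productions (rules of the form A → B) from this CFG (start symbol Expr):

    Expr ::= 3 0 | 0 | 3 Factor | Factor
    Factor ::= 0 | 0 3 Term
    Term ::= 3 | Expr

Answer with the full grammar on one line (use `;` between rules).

Unit pairs: Expr ⇒* {Factor}; Term ⇒* {Expr, Factor}.
Replace each nonterminal's rules with the union of the non-unit rules of every nonterminal it unit-derives.

Expr ::= 0 | 0 3 Term | 3 0 | 3 Factor; Factor ::= 0 | 0 3 Term; Term ::= 3 | 0 | 0 3 Term | 3 0 | 3 Factor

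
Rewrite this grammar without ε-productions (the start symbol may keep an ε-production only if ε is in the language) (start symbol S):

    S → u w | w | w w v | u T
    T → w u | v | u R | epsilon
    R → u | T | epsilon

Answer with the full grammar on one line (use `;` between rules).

S → u w | w | w w v | u T | u; T → w u | v | u R | u; R → u | T

Nullable nonterminals: {R, T}.
ε ∉ L(G), so no ε-production is kept.
Expand every rule over subsets of its nullable positions: S → u T gives u T | u. T → u R gives u R | u.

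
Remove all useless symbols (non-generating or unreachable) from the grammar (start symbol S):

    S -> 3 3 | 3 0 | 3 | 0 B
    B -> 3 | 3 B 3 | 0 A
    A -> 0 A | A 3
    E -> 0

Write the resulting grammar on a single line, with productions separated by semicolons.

Generating nonterminals: {B, E, S}.
Reachable from S after that: {B, S}.
Removed useless symbols: {A, E} and every production mentioning them.

S -> 3 3 | 3 0 | 3 | 0 B; B -> 3 | 3 B 3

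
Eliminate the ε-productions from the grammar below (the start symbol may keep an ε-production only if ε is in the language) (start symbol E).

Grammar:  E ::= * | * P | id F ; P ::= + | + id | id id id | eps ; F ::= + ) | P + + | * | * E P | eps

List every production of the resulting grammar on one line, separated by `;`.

The nullable symbols are {F, P}.
ε ∉ L(G), so no ε-production is kept.
For each production, add variants omitting each subset of nullable occurrences: E → id F gives id F | id. F → P + + gives P + + | + +. F → * E P gives * E P | * E.

E ::= * | * P | id F | id; P ::= + | + id | id id id; F ::= + ) | P + + | + + | * | * E P | * E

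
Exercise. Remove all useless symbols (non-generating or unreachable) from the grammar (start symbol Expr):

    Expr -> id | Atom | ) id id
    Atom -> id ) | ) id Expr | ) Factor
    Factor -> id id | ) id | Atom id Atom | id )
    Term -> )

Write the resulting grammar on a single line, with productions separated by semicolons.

Generating nonterminals: {Atom, Expr, Factor, Term}.
Reachable from Expr after that: {Atom, Expr, Factor}.
Removed useless symbols: {Term} and every production mentioning them.

Expr -> id | Atom | ) id id; Atom -> id ) | ) id Expr | ) Factor; Factor -> id id | ) id | Atom id Atom | id )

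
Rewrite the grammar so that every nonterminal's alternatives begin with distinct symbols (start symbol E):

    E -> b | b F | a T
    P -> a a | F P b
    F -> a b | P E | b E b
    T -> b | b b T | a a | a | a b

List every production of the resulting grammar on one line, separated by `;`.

E -> a T | b E'; P -> a a | F P b; F -> a b | P E | b E b; T -> a T' | b T''; E' -> ε | F; T' -> a | ε | b; T'' -> ε | b T

E has alternatives sharing prefix 'b': factor to E → b E' with E' → ε | F.
T has alternatives sharing prefix 'a': factor to T → a T' with T' → a | ε | b.
T has alternatives sharing prefix 'b': factor to T → b T'' with T'' → ε | b T.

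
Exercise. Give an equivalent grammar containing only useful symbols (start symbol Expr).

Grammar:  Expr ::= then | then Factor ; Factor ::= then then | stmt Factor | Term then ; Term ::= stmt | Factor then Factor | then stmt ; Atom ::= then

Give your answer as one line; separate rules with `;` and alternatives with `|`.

Expr ::= then | then Factor; Factor ::= then then | stmt Factor | Term then; Term ::= stmt | Factor then Factor | then stmt

Generating nonterminals: {Atom, Expr, Factor, Term}.
Reachable from Expr after that: {Expr, Factor, Term}.
Removed useless symbols: {Atom} and every production mentioning them.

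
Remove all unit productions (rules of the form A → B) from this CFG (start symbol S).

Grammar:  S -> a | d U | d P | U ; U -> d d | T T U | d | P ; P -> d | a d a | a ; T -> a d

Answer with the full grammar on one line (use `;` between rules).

S -> d d | T T U | d | a | d U | d P | a d a; U -> d d | T T U | d | a d a | a; P -> d | a d a | a; T -> a d

Unit pairs: S ⇒* {P, U}; U ⇒* {P}.
For every A with A ⇒* B via unit rules, add B's non-unit alternatives to A; then delete every rule of the form X → Y.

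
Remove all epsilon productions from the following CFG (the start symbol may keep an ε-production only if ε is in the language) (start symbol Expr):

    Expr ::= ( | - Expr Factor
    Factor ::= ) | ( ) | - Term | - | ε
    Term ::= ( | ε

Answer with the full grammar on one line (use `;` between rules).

The nullable symbols are {Factor, Term}.
ε ∉ L(G), so no ε-production is kept.
Add the nullable-subset variants: Expr → - Expr Factor gives - Expr Factor | - Expr. Factor → - Term gives - Term | -.

Expr ::= ( | - Expr Factor | - Expr; Factor ::= ) | ( ) | - Term | -; Term ::= (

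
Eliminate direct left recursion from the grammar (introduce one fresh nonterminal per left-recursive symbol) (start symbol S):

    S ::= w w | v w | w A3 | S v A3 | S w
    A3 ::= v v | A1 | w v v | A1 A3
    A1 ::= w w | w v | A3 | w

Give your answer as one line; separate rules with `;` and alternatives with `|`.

Directly left-recursive nonterminal: S.
For S: α = {v A3, w}, β = {w w, v w, w A3}. Rewrite as S → β S' and S' → α S' | ε.

S ::= w w S' | v w S' | w A3 S'; A3 ::= v v | A1 | w v v | A1 A3; A1 ::= w w | w v | A3 | w; S' ::= v A3 S' | w S' | ε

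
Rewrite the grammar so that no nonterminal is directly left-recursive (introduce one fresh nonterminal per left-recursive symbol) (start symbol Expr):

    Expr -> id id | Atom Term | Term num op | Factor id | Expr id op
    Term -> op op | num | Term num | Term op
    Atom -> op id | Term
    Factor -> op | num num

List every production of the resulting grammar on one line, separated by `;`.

Expr, Term are directly left-recursive.
For Expr: α = {id op}, β = {id id, Atom Term, Term num op, Factor id}. Rewrite as Expr → β Expr1 and Expr1 → α Expr1 | ε.
For Term: α = {num, op}, β = {op op, num}. Rewrite as Term → β Term1 and Term1 → α Term1 | ε.

Expr -> id id Expr1 | Atom Term Expr1 | Term num op Expr1 | Factor id Expr1; Term -> op op Term1 | num Term1; Atom -> op id | Term; Factor -> op | num num; Expr1 -> id op Expr1 | ε; Term1 -> num Term1 | op Term1 | ε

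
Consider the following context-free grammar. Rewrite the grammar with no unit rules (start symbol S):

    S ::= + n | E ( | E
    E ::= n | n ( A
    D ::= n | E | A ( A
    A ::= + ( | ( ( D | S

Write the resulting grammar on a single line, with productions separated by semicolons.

S ::= n | n ( A | + n | E (; E ::= n | n ( A; D ::= n | n ( A | A ( A; A ::= n | n ( A | + n | E ( | + ( | ( ( D

Unit pairs: A ⇒* {E, S}; D ⇒* {E}; S ⇒* {E}.
For each unit pair (A, B), copy every non-unit production of B to A, then drop all unit productions.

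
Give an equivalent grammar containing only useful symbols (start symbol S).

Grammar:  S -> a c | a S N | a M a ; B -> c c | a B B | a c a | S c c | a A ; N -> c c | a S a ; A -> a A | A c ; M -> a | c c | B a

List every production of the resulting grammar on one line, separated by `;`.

S -> a c | a S N | a M a; B -> c c | a B B | a c a | S c c; N -> c c | a S a; M -> a | c c | B a

Generating nonterminals: {B, M, N, S}.
Reachable from S after that: {B, M, N, S}.
Removed useless symbols: {A} and every production mentioning them.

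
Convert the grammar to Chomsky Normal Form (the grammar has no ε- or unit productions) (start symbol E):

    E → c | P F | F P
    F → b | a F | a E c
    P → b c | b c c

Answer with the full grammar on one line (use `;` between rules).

Introduce a nonterminal for each terminal appearing in a rule of length ≥ 2: X1 → a, X2 → c, X3 → b.
Binarize each right-hand side of length ≥ 3 by chaining fresh nonterminals (Y1, Y2, …): affected rules were F → X1 E X2; P → X3 X2 X2.

E → c | P F | F P; F → b | X1 F | X1 Y1; P → X3 X2 | X3 Y2; X1 → a; X2 → c; X3 → b; Y1 → E X2; Y2 → X2 X2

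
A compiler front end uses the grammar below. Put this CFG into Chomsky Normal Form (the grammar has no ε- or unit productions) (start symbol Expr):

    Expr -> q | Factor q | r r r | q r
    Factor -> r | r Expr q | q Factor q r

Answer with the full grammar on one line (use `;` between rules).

Expr -> q | Factor X1 | X2 Y1 | X1 X2; Factor -> r | X2 Y2 | X1 Y3; X1 -> q; X2 -> r; Y1 -> X2 X2; Y2 -> Expr X1; Y3 -> Factor Y4; Y4 -> X1 X2

Introduce a nonterminal for each terminal appearing in a rule of length ≥ 2: X1 → q, X2 → r.
Binarize each right-hand side of length ≥ 3 by chaining fresh nonterminals (Y1, Y2, …): affected rules were Expr → X2 X2 X2; Factor → X2 Expr X1; Factor → X1 Factor X1 X2.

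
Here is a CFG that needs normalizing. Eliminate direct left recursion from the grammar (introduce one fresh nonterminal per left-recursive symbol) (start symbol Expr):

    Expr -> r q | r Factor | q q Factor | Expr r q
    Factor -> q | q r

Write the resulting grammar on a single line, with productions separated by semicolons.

Expr -> r q Expr1 | r Factor Expr1 | q q Factor Expr1; Factor -> q | q r; Expr1 -> r q Expr1 | eps

Expr is directly left-recursive.
For Expr: α = {r q}, β = {r q, r Factor, q q Factor}. Rewrite as Expr → β Expr1 and Expr1 → α Expr1 | ε.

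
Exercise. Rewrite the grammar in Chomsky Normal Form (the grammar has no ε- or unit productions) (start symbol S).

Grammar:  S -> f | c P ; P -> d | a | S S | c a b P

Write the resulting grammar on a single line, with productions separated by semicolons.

S -> f | X1 P; P -> d | a | S S | X1 Y1; X1 -> c; X2 -> a; X3 -> b; Y1 -> X2 Y2; Y2 -> X3 P

Introduce a nonterminal for each terminal appearing in a rule of length ≥ 2: X1 → c, X2 → a, X3 → b.
Binarize each right-hand side of length ≥ 3 by chaining fresh nonterminals (Y1, Y2, …): affected rules were P → X1 X2 X3 P.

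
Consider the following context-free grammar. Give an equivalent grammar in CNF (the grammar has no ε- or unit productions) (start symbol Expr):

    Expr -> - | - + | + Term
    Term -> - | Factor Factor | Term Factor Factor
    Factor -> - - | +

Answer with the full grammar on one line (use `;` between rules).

Introduce a nonterminal for each terminal appearing in a rule of length ≥ 2: X1 → -, X2 → +.
Binarize each right-hand side of length ≥ 3 by chaining fresh nonterminals (Y1, Y2, …): affected rules were Term → Term Factor Factor.

Expr -> - | X1 X2 | X2 Term; Term -> - | Factor Factor | Term Y1; Factor -> X1 X1 | +; X1 -> -; X2 -> +; Y1 -> Factor Factor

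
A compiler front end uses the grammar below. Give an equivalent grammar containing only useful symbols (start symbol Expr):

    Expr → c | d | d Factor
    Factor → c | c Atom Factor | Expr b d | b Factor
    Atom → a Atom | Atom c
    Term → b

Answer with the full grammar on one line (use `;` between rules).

Generating nonterminals: {Expr, Factor, Term}.
Reachable from Expr after that: {Expr, Factor}.
Removed useless symbols: {Atom, Term} and every production mentioning them.

Expr → c | d | d Factor; Factor → c | Expr b d | b Factor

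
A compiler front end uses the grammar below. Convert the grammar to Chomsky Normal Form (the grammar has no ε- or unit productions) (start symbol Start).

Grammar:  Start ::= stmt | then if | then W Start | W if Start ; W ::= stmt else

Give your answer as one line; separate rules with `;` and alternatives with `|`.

Introduce a nonterminal for each terminal appearing in a rule of length ≥ 2: X1 → then, X2 → if, X3 → stmt, X4 → else.
Binarize each right-hand side of length ≥ 3 by chaining fresh nonterminals (Y1, Y2, …): affected rules were Start → X1 W Start; Start → W X2 Start.

Start ::= stmt | X1 X2 | X1 Y1 | W Y2; W ::= X3 X4; X1 ::= then; X2 ::= if; X3 ::= stmt; X4 ::= else; Y1 ::= W Start; Y2 ::= X2 Start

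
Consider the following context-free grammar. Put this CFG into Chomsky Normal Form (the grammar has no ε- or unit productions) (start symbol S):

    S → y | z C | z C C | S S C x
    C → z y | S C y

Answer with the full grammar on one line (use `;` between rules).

S → y | X1 C | X1 Y1 | S Y2; C → X1 X3 | S Y4; X1 → z; X2 → x; X3 → y; Y1 → C C; Y2 → S Y3; Y3 → C X2; Y4 → C X3

Introduce a nonterminal for each terminal appearing in a rule of length ≥ 2: X1 → z, X2 → x, X3 → y.
Binarize each right-hand side of length ≥ 3 by chaining fresh nonterminals (Y1, Y2, …): affected rules were S → X1 C C; S → S S C X2; C → S C X3.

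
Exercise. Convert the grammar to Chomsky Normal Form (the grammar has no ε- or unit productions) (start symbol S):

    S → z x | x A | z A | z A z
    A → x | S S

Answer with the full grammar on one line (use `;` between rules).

Introduce a nonterminal for each terminal appearing in a rule of length ≥ 2: X1 → z, X2 → x.
Binarize each right-hand side of length ≥ 3 by chaining fresh nonterminals (Y1, Y2, …): affected rules were S → X1 A X1.

S → X1 X2 | X2 A | X1 A | X1 Y1; A → x | S S; X1 → z; X2 → x; Y1 → A X1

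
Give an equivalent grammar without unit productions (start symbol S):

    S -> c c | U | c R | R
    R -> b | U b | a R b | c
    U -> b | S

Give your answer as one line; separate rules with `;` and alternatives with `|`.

Unit pairs: S ⇒* {R, U}; U ⇒* {R, S}.
Replace each nonterminal's rules with the union of the non-unit rules of every nonterminal it unit-derives.

S -> b | c c | c R | U b | a R b | c; R -> b | U b | a R b | c; U -> b | c c | c R | U b | a R b | c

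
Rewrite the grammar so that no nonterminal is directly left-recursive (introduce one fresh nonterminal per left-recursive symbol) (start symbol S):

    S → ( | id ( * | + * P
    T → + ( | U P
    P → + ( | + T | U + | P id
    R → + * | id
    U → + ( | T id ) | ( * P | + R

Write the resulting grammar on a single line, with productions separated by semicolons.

Directly left-recursive nonterminal: P.
For P: α = {id}, β = {+ (, + T, U +}. Rewrite as P → β P' and P' → α P' | ε.

S → ( | id ( * | + * P; T → + ( | U P; P → + ( P' | + T P' | U + P'; R → + * | id; U → + ( | T id ) | ( * P | + R; P' → id P' | ε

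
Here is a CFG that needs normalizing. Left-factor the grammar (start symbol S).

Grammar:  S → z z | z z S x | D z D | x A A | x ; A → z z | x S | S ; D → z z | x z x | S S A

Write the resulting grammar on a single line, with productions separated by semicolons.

S has alternatives sharing prefix 'z z': factor to S → z z S' with S' → ε | S x.
S has alternatives sharing prefix 'x': factor to S → x S'' with S'' → A A | ε.

S → D z D | z z S' | x S''; A → z z | x S | S; D → z z | x z x | S S A; S' → ε | S x; S'' → A A | ε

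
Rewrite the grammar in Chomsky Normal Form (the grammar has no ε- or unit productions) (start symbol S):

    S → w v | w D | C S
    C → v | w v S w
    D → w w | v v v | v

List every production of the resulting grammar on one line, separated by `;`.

S → X1 X2 | X1 D | C S; C → v | X1 Y1; D → X1 X1 | X2 Y3 | v; X1 → w; X2 → v; Y1 → X2 Y2; Y2 → S X1; Y3 → X2 X2

Introduce a nonterminal for each terminal appearing in a rule of length ≥ 2: X1 → w, X2 → v.
Binarize each right-hand side of length ≥ 3 by chaining fresh nonterminals (Y1, Y2, …): affected rules were C → X1 X2 S X1; D → X2 X2 X2.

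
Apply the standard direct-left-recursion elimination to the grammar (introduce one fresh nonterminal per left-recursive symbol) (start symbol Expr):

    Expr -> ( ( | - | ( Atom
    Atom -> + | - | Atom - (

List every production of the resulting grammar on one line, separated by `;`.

Directly left-recursive nonterminal: Atom.
For Atom: α = {- (}, β = {+, -}. Rewrite as Atom → β Atom1 and Atom1 → α Atom1 | ε.

Expr -> ( ( | - | ( Atom; Atom -> + Atom1 | - Atom1; Atom1 -> - ( Atom1 | epsilon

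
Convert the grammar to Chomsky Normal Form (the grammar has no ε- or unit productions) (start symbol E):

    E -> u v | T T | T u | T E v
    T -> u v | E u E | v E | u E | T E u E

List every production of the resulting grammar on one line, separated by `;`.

E -> X1 X2 | T T | T X1 | T Y1; T -> X1 X2 | E Y2 | X2 E | X1 E | T Y3; X1 -> u; X2 -> v; Y1 -> E X2; Y2 -> X1 E; Y3 -> E Y4; Y4 -> X1 E

Introduce a nonterminal for each terminal appearing in a rule of length ≥ 2: X1 → u, X2 → v.
Binarize each right-hand side of length ≥ 3 by chaining fresh nonterminals (Y1, Y2, …): affected rules were E → T E X2; T → E X1 E; T → T E X1 E.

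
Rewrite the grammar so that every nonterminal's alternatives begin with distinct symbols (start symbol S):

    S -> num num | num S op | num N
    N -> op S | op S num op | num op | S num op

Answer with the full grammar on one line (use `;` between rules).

S has alternatives sharing prefix 'num': factor to S → num S' with S' → num | S op | N.
N has alternatives sharing prefix 'op S': factor to N → op S N' with N' → ε | num op.

S -> num S'; N -> num op | S num op | op S N'; S' -> num | S op | N; N' -> epsilon | num op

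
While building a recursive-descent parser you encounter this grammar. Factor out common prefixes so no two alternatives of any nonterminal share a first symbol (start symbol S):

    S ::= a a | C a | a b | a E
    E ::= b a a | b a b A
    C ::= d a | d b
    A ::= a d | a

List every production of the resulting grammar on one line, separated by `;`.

S ::= C a | a S'; E ::= b a E'; C ::= d C'; A ::= a A'; S' ::= a | b | E; E' ::= a | b A; C' ::= a | b; A' ::= d | eps

S has alternatives sharing prefix 'a': factor to S → a S' with S' → a | b | E.
E has alternatives sharing prefix 'b a': factor to E → b a E' with E' → a | b A.
C has alternatives sharing prefix 'd': factor to C → d C' with C' → a | b.
A has alternatives sharing prefix 'a': factor to A → a A' with A' → d | ε.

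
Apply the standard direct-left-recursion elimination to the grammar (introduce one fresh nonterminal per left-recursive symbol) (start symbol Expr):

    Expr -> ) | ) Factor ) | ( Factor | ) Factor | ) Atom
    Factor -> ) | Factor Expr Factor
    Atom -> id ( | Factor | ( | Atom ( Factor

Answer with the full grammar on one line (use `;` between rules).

Factor, Atom are directly left-recursive.
For Factor: α = {Expr Factor}, β = {)}. Rewrite as Factor → β Factor1 and Factor1 → α Factor1 | ε.
For Atom: α = {( Factor}, β = {id (, Factor, (}. Rewrite as Atom → β Atom1 and Atom1 → α Atom1 | ε.

Expr -> ) | ) Factor ) | ( Factor | ) Factor | ) Atom; Factor -> ) Factor1; Atom -> id ( Atom1 | Factor Atom1 | ( Atom1; Factor1 -> Expr Factor Factor1 | epsilon; Atom1 -> ( Factor Atom1 | epsilon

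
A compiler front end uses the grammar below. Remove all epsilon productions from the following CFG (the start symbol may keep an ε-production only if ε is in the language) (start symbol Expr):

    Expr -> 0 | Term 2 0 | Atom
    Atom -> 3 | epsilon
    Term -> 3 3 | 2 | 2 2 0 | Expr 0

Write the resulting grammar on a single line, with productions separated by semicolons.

Nullable set = {Atom, Expr}.
ε ∈ L(G) since Expr is nullable, so keep Expr → ε.
For each production, add variants omitting each subset of nullable occurrences: Term → Expr 0 gives Expr 0 | 0.

Expr -> 0 | Term 2 0 | Atom | epsilon; Atom -> 3; Term -> 3 3 | 2 | 2 2 0 | Expr 0 | 0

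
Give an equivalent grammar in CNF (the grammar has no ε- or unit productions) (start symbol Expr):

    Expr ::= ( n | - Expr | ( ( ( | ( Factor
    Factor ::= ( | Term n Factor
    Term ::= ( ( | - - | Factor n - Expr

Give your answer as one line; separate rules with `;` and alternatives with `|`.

Expr ::= X1 X2 | X3 Expr | X1 Y1 | X1 Factor; Factor ::= ( | Term Y2; Term ::= X1 X1 | X3 X3 | Factor Y3; X1 ::= (; X2 ::= n; X3 ::= -; Y1 ::= X1 X1; Y2 ::= X2 Factor; Y3 ::= X2 Y4; Y4 ::= X3 Expr

Introduce a nonterminal for each terminal appearing in a rule of length ≥ 2: X1 → (, X2 → n, X3 → -.
Binarize each right-hand side of length ≥ 3 by chaining fresh nonterminals (Y1, Y2, …): affected rules were Expr → X1 X1 X1; Factor → Term X2 Factor; Term → Factor X2 X3 Expr.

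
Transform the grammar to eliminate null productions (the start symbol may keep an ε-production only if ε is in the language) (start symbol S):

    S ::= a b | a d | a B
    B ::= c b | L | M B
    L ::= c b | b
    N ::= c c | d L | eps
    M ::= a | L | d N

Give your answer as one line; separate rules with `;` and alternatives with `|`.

Nullable set = {N}.
ε ∉ L(G), so no ε-production is kept.
Add the nullable-subset variants: M → d N gives d N | d.

S ::= a b | a d | a B; B ::= c b | L | M B; L ::= c b | b; N ::= c c | d L; M ::= a | L | d N | d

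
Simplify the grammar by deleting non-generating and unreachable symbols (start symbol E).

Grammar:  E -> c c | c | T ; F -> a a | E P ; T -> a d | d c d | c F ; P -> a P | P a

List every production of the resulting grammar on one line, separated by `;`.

Generating nonterminals: {E, F, T}.
Reachable from E after that: {E, F, T}.
Removed useless symbols: {P} and every production mentioning them.

E -> c c | c | T; F -> a a; T -> a d | d c d | c F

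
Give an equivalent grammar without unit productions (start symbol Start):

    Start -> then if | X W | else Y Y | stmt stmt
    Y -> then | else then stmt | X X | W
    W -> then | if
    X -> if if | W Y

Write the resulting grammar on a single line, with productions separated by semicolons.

Start -> then if | X W | else Y Y | stmt stmt; Y -> then | if | else then stmt | X X; W -> then | if; X -> if if | W Y

Unit pairs: Y ⇒* {W}.
For each unit pair (A, B), copy every non-unit production of B to A, then drop all unit productions.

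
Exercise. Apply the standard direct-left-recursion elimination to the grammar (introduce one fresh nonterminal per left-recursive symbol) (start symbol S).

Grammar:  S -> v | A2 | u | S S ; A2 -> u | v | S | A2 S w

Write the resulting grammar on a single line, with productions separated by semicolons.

Left recursion appears on S, A2.
For S: α = {S}, β = {v, A2, u}. Rewrite as S → β S' and S' → α S' | ε.
For A2: α = {S w}, β = {u, v, S}. Rewrite as A2 → β A2' and A2' → α A2' | ε.

S -> v S' | A2 S' | u S'; A2 -> u A2' | v A2' | S A2'; S' -> S S' | ε; A2' -> S w A2' | ε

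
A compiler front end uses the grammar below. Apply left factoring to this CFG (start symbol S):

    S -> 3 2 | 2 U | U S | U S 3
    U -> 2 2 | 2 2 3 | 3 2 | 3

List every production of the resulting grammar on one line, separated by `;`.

S -> 3 2 | 2 U | U S S'; U -> 2 2 U' | 3 U''; S' -> ε | 3; U' -> ε | 3; U'' -> 2 | ε

S has alternatives sharing prefix 'U S': factor to S → U S S' with S' → ε | 3.
U has alternatives sharing prefix '2 2': factor to U → 2 2 U' with U' → ε | 3.
U has alternatives sharing prefix '3': factor to U → 3 U'' with U'' → 2 | ε.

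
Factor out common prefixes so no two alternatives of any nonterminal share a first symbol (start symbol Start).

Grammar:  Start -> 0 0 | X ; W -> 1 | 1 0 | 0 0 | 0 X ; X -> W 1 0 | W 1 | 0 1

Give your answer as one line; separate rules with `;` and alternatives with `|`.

Start -> 0 0 | X; W -> 1 W1 | 0 W2; X -> 0 1 | W 1 X1; W1 -> eps | 0; W2 -> 0 | X; X1 -> 0 | eps

W has alternatives sharing prefix '1': factor to W → 1 W1 with W1 → ε | 0.
W has alternatives sharing prefix '0': factor to W → 0 W2 with W2 → 0 | X.
X has alternatives sharing prefix 'W 1': factor to X → W 1 X1 with X1 → 0 | ε.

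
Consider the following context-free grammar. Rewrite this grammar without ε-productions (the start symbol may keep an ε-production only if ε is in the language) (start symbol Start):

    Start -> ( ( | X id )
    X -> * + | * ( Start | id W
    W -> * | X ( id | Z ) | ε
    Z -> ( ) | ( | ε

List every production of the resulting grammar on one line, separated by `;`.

Nullable set = {W, Z}.
ε ∉ L(G), so no ε-production is kept.
Expand every rule over subsets of its nullable positions: X → id W gives id W | id. W → Z ) gives Z ) | ).

Start -> ( ( | X id ); X -> * + | * ( Start | id W | id; W -> * | X ( id | Z ) | ); Z -> ( ) | (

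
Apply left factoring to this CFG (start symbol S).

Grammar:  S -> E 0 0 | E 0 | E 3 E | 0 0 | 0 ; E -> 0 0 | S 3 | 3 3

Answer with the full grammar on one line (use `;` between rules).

S has alternatives sharing prefix 'E': factor to S → E S' with S' → 0 0 | 0 | 3 E.
S has alternatives sharing prefix '0': factor to S → 0 S'' with S'' → 0 | ε.
S' has alternatives sharing prefix '0': factor to S' → 0 S''' with S''' → 0 | ε.

S -> E S' | 0 S''; E -> 0 0 | S 3 | 3 3; S' -> 3 E | 0 S'''; S'' -> 0 | ε; S''' -> 0 | ε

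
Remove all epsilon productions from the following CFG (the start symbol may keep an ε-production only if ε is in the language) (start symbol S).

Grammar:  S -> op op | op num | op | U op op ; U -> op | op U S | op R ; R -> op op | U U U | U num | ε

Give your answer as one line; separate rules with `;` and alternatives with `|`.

S -> op op | op num | op | U op op; U -> op | op U S | op R; R -> op op | U U U | U num

Nullable nonterminals: {R}.
ε ∉ L(G), so no ε-production is kept.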